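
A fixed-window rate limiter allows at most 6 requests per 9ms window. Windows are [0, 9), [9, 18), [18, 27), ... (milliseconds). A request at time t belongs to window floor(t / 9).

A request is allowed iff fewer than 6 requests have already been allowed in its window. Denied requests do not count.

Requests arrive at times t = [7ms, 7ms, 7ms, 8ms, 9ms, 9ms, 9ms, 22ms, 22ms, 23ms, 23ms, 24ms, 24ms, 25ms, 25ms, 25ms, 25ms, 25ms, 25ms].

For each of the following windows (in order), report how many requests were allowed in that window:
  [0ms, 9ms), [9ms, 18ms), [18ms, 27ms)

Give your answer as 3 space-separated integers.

Answer: 4 3 6

Derivation:
Processing requests:
  req#1 t=7ms (window 0): ALLOW
  req#2 t=7ms (window 0): ALLOW
  req#3 t=7ms (window 0): ALLOW
  req#4 t=8ms (window 0): ALLOW
  req#5 t=9ms (window 1): ALLOW
  req#6 t=9ms (window 1): ALLOW
  req#7 t=9ms (window 1): ALLOW
  req#8 t=22ms (window 2): ALLOW
  req#9 t=22ms (window 2): ALLOW
  req#10 t=23ms (window 2): ALLOW
  req#11 t=23ms (window 2): ALLOW
  req#12 t=24ms (window 2): ALLOW
  req#13 t=24ms (window 2): ALLOW
  req#14 t=25ms (window 2): DENY
  req#15 t=25ms (window 2): DENY
  req#16 t=25ms (window 2): DENY
  req#17 t=25ms (window 2): DENY
  req#18 t=25ms (window 2): DENY
  req#19 t=25ms (window 2): DENY

Allowed counts by window: 4 3 6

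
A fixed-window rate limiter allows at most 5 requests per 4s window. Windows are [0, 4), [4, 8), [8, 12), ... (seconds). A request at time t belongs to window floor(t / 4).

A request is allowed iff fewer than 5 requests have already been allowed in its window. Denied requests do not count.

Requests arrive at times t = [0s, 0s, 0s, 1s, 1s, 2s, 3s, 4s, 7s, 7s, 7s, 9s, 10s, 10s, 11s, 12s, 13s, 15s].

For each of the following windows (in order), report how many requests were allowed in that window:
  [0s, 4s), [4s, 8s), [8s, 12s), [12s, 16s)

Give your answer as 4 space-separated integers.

Answer: 5 4 4 3

Derivation:
Processing requests:
  req#1 t=0s (window 0): ALLOW
  req#2 t=0s (window 0): ALLOW
  req#3 t=0s (window 0): ALLOW
  req#4 t=1s (window 0): ALLOW
  req#5 t=1s (window 0): ALLOW
  req#6 t=2s (window 0): DENY
  req#7 t=3s (window 0): DENY
  req#8 t=4s (window 1): ALLOW
  req#9 t=7s (window 1): ALLOW
  req#10 t=7s (window 1): ALLOW
  req#11 t=7s (window 1): ALLOW
  req#12 t=9s (window 2): ALLOW
  req#13 t=10s (window 2): ALLOW
  req#14 t=10s (window 2): ALLOW
  req#15 t=11s (window 2): ALLOW
  req#16 t=12s (window 3): ALLOW
  req#17 t=13s (window 3): ALLOW
  req#18 t=15s (window 3): ALLOW

Allowed counts by window: 5 4 4 3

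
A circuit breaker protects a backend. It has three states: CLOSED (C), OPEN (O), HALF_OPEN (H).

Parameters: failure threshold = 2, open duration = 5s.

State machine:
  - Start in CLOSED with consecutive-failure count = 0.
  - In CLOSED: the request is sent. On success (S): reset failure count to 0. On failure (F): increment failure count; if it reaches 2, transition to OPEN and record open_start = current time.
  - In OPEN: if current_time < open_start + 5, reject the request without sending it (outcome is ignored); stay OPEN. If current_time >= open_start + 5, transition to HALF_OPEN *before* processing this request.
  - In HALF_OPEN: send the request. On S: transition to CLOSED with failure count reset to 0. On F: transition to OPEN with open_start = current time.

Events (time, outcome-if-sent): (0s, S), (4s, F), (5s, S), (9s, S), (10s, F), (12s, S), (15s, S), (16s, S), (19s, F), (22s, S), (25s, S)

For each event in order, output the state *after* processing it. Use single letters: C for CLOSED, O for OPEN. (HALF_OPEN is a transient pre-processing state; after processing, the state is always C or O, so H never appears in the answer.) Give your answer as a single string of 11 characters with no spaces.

State after each event:
  event#1 t=0s outcome=S: state=CLOSED
  event#2 t=4s outcome=F: state=CLOSED
  event#3 t=5s outcome=S: state=CLOSED
  event#4 t=9s outcome=S: state=CLOSED
  event#5 t=10s outcome=F: state=CLOSED
  event#6 t=12s outcome=S: state=CLOSED
  event#7 t=15s outcome=S: state=CLOSED
  event#8 t=16s outcome=S: state=CLOSED
  event#9 t=19s outcome=F: state=CLOSED
  event#10 t=22s outcome=S: state=CLOSED
  event#11 t=25s outcome=S: state=CLOSED

Answer: CCCCCCCCCCC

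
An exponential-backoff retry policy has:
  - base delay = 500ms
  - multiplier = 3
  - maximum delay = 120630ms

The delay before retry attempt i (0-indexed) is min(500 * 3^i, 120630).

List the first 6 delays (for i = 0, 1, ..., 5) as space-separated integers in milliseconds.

Answer: 500 1500 4500 13500 40500 120630

Derivation:
Computing each delay:
  i=0: min(500*3^0, 120630) = 500
  i=1: min(500*3^1, 120630) = 1500
  i=2: min(500*3^2, 120630) = 4500
  i=3: min(500*3^3, 120630) = 13500
  i=4: min(500*3^4, 120630) = 40500
  i=5: min(500*3^5, 120630) = 120630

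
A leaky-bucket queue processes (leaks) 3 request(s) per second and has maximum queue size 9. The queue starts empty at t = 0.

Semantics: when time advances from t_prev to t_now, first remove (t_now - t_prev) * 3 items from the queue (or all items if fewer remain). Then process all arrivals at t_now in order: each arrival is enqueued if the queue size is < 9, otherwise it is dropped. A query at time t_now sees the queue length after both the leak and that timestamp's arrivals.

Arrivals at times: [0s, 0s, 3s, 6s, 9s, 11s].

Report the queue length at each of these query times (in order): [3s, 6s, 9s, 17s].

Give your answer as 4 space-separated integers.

Answer: 1 1 1 0

Derivation:
Queue lengths at query times:
  query t=3s: backlog = 1
  query t=6s: backlog = 1
  query t=9s: backlog = 1
  query t=17s: backlog = 0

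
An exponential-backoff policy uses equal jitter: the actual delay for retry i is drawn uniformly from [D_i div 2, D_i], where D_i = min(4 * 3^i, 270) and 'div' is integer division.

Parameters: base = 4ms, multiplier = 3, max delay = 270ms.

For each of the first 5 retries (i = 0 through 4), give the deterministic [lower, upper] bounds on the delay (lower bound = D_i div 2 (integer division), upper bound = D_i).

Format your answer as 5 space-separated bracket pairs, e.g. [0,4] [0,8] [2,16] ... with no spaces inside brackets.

Answer: [2,4] [6,12] [18,36] [54,108] [135,270]

Derivation:
Computing bounds per retry:
  i=0: D_i=min(4*3^0,270)=4, bounds=[2,4]
  i=1: D_i=min(4*3^1,270)=12, bounds=[6,12]
  i=2: D_i=min(4*3^2,270)=36, bounds=[18,36]
  i=3: D_i=min(4*3^3,270)=108, bounds=[54,108]
  i=4: D_i=min(4*3^4,270)=270, bounds=[135,270]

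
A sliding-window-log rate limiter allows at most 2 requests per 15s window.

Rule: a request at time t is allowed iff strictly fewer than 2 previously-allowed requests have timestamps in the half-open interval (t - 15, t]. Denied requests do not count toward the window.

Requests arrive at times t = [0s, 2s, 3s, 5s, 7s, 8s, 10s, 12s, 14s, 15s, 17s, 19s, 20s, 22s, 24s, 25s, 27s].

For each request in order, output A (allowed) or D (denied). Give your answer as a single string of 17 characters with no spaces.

Answer: AADDDDDDDAADDDDDD

Derivation:
Tracking allowed requests in the window:
  req#1 t=0s: ALLOW
  req#2 t=2s: ALLOW
  req#3 t=3s: DENY
  req#4 t=5s: DENY
  req#5 t=7s: DENY
  req#6 t=8s: DENY
  req#7 t=10s: DENY
  req#8 t=12s: DENY
  req#9 t=14s: DENY
  req#10 t=15s: ALLOW
  req#11 t=17s: ALLOW
  req#12 t=19s: DENY
  req#13 t=20s: DENY
  req#14 t=22s: DENY
  req#15 t=24s: DENY
  req#16 t=25s: DENY
  req#17 t=27s: DENY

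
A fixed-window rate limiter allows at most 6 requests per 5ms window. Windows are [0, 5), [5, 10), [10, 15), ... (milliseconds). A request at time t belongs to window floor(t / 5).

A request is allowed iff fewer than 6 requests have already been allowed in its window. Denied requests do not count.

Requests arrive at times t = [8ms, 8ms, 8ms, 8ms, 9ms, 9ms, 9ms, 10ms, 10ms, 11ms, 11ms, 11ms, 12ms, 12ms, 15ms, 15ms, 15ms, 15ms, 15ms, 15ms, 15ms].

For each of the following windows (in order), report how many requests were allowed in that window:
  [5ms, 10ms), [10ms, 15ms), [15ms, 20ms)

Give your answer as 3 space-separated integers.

Processing requests:
  req#1 t=8ms (window 1): ALLOW
  req#2 t=8ms (window 1): ALLOW
  req#3 t=8ms (window 1): ALLOW
  req#4 t=8ms (window 1): ALLOW
  req#5 t=9ms (window 1): ALLOW
  req#6 t=9ms (window 1): ALLOW
  req#7 t=9ms (window 1): DENY
  req#8 t=10ms (window 2): ALLOW
  req#9 t=10ms (window 2): ALLOW
  req#10 t=11ms (window 2): ALLOW
  req#11 t=11ms (window 2): ALLOW
  req#12 t=11ms (window 2): ALLOW
  req#13 t=12ms (window 2): ALLOW
  req#14 t=12ms (window 2): DENY
  req#15 t=15ms (window 3): ALLOW
  req#16 t=15ms (window 3): ALLOW
  req#17 t=15ms (window 3): ALLOW
  req#18 t=15ms (window 3): ALLOW
  req#19 t=15ms (window 3): ALLOW
  req#20 t=15ms (window 3): ALLOW
  req#21 t=15ms (window 3): DENY

Allowed counts by window: 6 6 6

Answer: 6 6 6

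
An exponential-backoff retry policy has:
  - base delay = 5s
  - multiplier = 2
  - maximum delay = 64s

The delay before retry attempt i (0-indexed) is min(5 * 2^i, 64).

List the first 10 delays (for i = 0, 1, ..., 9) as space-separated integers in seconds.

Answer: 5 10 20 40 64 64 64 64 64 64

Derivation:
Computing each delay:
  i=0: min(5*2^0, 64) = 5
  i=1: min(5*2^1, 64) = 10
  i=2: min(5*2^2, 64) = 20
  i=3: min(5*2^3, 64) = 40
  i=4: min(5*2^4, 64) = 64
  i=5: min(5*2^5, 64) = 64
  i=6: min(5*2^6, 64) = 64
  i=7: min(5*2^7, 64) = 64
  i=8: min(5*2^8, 64) = 64
  i=9: min(5*2^9, 64) = 64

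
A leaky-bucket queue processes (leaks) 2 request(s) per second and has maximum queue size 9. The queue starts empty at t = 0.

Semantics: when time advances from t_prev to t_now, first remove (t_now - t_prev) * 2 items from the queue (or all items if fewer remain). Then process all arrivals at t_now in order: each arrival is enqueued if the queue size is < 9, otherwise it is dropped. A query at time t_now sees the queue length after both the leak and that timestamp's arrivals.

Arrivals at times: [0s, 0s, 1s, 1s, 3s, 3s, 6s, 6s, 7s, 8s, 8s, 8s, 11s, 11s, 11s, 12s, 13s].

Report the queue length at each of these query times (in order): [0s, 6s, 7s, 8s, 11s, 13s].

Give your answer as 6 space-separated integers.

Answer: 2 2 1 3 3 1

Derivation:
Queue lengths at query times:
  query t=0s: backlog = 2
  query t=6s: backlog = 2
  query t=7s: backlog = 1
  query t=8s: backlog = 3
  query t=11s: backlog = 3
  query t=13s: backlog = 1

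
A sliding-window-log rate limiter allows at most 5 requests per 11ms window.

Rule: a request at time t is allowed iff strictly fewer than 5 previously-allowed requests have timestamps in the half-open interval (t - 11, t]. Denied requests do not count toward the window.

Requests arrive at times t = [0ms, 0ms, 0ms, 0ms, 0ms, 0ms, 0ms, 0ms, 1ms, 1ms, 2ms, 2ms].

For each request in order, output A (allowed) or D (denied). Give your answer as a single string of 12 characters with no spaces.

Answer: AAAAADDDDDDD

Derivation:
Tracking allowed requests in the window:
  req#1 t=0ms: ALLOW
  req#2 t=0ms: ALLOW
  req#3 t=0ms: ALLOW
  req#4 t=0ms: ALLOW
  req#5 t=0ms: ALLOW
  req#6 t=0ms: DENY
  req#7 t=0ms: DENY
  req#8 t=0ms: DENY
  req#9 t=1ms: DENY
  req#10 t=1ms: DENY
  req#11 t=2ms: DENY
  req#12 t=2ms: DENY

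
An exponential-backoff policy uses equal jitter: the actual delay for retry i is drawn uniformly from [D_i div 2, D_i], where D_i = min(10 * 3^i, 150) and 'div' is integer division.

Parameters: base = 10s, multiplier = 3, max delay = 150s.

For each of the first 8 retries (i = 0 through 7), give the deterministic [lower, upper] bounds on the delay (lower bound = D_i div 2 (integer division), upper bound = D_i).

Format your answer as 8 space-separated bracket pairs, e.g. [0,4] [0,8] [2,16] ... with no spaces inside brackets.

Computing bounds per retry:
  i=0: D_i=min(10*3^0,150)=10, bounds=[5,10]
  i=1: D_i=min(10*3^1,150)=30, bounds=[15,30]
  i=2: D_i=min(10*3^2,150)=90, bounds=[45,90]
  i=3: D_i=min(10*3^3,150)=150, bounds=[75,150]
  i=4: D_i=min(10*3^4,150)=150, bounds=[75,150]
  i=5: D_i=min(10*3^5,150)=150, bounds=[75,150]
  i=6: D_i=min(10*3^6,150)=150, bounds=[75,150]
  i=7: D_i=min(10*3^7,150)=150, bounds=[75,150]

Answer: [5,10] [15,30] [45,90] [75,150] [75,150] [75,150] [75,150] [75,150]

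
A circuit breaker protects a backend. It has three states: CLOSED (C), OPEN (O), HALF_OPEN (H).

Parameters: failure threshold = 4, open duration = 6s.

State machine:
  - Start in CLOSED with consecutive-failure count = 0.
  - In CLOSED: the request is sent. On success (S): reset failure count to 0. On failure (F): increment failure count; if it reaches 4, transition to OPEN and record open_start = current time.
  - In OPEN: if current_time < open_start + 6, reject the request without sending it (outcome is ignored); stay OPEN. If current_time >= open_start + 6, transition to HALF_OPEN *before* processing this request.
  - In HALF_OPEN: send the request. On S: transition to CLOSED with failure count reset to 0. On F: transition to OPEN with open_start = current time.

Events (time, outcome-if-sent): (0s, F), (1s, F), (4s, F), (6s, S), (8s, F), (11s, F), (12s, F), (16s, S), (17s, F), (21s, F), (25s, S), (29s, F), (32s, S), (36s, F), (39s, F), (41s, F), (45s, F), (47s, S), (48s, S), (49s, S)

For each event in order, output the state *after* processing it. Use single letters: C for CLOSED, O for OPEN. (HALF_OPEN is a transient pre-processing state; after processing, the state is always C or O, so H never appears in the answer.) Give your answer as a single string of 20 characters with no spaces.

State after each event:
  event#1 t=0s outcome=F: state=CLOSED
  event#2 t=1s outcome=F: state=CLOSED
  event#3 t=4s outcome=F: state=CLOSED
  event#4 t=6s outcome=S: state=CLOSED
  event#5 t=8s outcome=F: state=CLOSED
  event#6 t=11s outcome=F: state=CLOSED
  event#7 t=12s outcome=F: state=CLOSED
  event#8 t=16s outcome=S: state=CLOSED
  event#9 t=17s outcome=F: state=CLOSED
  event#10 t=21s outcome=F: state=CLOSED
  event#11 t=25s outcome=S: state=CLOSED
  event#12 t=29s outcome=F: state=CLOSED
  event#13 t=32s outcome=S: state=CLOSED
  event#14 t=36s outcome=F: state=CLOSED
  event#15 t=39s outcome=F: state=CLOSED
  event#16 t=41s outcome=F: state=CLOSED
  event#17 t=45s outcome=F: state=OPEN
  event#18 t=47s outcome=S: state=OPEN
  event#19 t=48s outcome=S: state=OPEN
  event#20 t=49s outcome=S: state=OPEN

Answer: CCCCCCCCCCCCCCCCOOOO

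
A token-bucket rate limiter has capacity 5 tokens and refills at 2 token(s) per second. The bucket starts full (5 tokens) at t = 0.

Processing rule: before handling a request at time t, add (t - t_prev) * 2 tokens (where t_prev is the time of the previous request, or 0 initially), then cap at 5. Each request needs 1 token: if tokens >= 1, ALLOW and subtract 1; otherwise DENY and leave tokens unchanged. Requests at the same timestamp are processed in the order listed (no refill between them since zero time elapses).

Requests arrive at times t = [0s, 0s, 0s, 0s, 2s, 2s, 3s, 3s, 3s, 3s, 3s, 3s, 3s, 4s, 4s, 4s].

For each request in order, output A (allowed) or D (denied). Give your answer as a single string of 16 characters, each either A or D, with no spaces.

Simulating step by step:
  req#1 t=0s: ALLOW
  req#2 t=0s: ALLOW
  req#3 t=0s: ALLOW
  req#4 t=0s: ALLOW
  req#5 t=2s: ALLOW
  req#6 t=2s: ALLOW
  req#7 t=3s: ALLOW
  req#8 t=3s: ALLOW
  req#9 t=3s: ALLOW
  req#10 t=3s: ALLOW
  req#11 t=3s: ALLOW
  req#12 t=3s: DENY
  req#13 t=3s: DENY
  req#14 t=4s: ALLOW
  req#15 t=4s: ALLOW
  req#16 t=4s: DENY

Answer: AAAAAAAAAAADDAAD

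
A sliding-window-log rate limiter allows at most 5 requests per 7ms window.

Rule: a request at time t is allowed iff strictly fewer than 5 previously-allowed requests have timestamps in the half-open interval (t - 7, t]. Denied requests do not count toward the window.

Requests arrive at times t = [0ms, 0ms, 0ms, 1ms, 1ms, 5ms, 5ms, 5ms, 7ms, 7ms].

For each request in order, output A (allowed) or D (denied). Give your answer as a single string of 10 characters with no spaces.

Tracking allowed requests in the window:
  req#1 t=0ms: ALLOW
  req#2 t=0ms: ALLOW
  req#3 t=0ms: ALLOW
  req#4 t=1ms: ALLOW
  req#5 t=1ms: ALLOW
  req#6 t=5ms: DENY
  req#7 t=5ms: DENY
  req#8 t=5ms: DENY
  req#9 t=7ms: ALLOW
  req#10 t=7ms: ALLOW

Answer: AAAAADDDAA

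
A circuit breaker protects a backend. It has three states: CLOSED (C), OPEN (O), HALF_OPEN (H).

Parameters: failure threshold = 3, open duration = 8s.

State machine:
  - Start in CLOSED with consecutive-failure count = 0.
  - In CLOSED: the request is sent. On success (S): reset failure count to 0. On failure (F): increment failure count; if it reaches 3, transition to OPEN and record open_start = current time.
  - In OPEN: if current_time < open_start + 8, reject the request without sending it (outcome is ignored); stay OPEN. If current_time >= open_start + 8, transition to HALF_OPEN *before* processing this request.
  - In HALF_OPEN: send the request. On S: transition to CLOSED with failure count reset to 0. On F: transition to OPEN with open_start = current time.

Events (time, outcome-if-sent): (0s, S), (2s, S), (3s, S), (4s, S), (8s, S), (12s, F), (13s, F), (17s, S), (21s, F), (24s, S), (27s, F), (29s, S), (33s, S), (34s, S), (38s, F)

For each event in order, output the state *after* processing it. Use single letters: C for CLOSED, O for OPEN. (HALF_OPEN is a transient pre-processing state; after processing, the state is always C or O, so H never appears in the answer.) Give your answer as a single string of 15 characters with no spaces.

State after each event:
  event#1 t=0s outcome=S: state=CLOSED
  event#2 t=2s outcome=S: state=CLOSED
  event#3 t=3s outcome=S: state=CLOSED
  event#4 t=4s outcome=S: state=CLOSED
  event#5 t=8s outcome=S: state=CLOSED
  event#6 t=12s outcome=F: state=CLOSED
  event#7 t=13s outcome=F: state=CLOSED
  event#8 t=17s outcome=S: state=CLOSED
  event#9 t=21s outcome=F: state=CLOSED
  event#10 t=24s outcome=S: state=CLOSED
  event#11 t=27s outcome=F: state=CLOSED
  event#12 t=29s outcome=S: state=CLOSED
  event#13 t=33s outcome=S: state=CLOSED
  event#14 t=34s outcome=S: state=CLOSED
  event#15 t=38s outcome=F: state=CLOSED

Answer: CCCCCCCCCCCCCCC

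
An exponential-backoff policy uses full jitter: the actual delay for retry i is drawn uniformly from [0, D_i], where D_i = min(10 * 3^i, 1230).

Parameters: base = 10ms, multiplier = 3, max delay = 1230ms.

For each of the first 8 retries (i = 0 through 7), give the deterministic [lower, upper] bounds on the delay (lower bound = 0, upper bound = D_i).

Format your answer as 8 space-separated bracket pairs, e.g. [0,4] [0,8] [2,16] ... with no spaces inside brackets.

Computing bounds per retry:
  i=0: D_i=min(10*3^0,1230)=10, bounds=[0,10]
  i=1: D_i=min(10*3^1,1230)=30, bounds=[0,30]
  i=2: D_i=min(10*3^2,1230)=90, bounds=[0,90]
  i=3: D_i=min(10*3^3,1230)=270, bounds=[0,270]
  i=4: D_i=min(10*3^4,1230)=810, bounds=[0,810]
  i=5: D_i=min(10*3^5,1230)=1230, bounds=[0,1230]
  i=6: D_i=min(10*3^6,1230)=1230, bounds=[0,1230]
  i=7: D_i=min(10*3^7,1230)=1230, bounds=[0,1230]

Answer: [0,10] [0,30] [0,90] [0,270] [0,810] [0,1230] [0,1230] [0,1230]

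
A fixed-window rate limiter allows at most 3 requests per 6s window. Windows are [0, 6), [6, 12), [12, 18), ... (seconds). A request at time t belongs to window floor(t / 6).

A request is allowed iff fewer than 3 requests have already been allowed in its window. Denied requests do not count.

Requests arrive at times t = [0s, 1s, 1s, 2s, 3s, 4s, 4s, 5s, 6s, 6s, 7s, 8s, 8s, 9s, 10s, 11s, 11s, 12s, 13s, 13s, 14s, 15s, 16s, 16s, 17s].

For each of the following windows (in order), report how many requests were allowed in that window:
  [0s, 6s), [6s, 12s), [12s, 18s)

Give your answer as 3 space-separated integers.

Answer: 3 3 3

Derivation:
Processing requests:
  req#1 t=0s (window 0): ALLOW
  req#2 t=1s (window 0): ALLOW
  req#3 t=1s (window 0): ALLOW
  req#4 t=2s (window 0): DENY
  req#5 t=3s (window 0): DENY
  req#6 t=4s (window 0): DENY
  req#7 t=4s (window 0): DENY
  req#8 t=5s (window 0): DENY
  req#9 t=6s (window 1): ALLOW
  req#10 t=6s (window 1): ALLOW
  req#11 t=7s (window 1): ALLOW
  req#12 t=8s (window 1): DENY
  req#13 t=8s (window 1): DENY
  req#14 t=9s (window 1): DENY
  req#15 t=10s (window 1): DENY
  req#16 t=11s (window 1): DENY
  req#17 t=11s (window 1): DENY
  req#18 t=12s (window 2): ALLOW
  req#19 t=13s (window 2): ALLOW
  req#20 t=13s (window 2): ALLOW
  req#21 t=14s (window 2): DENY
  req#22 t=15s (window 2): DENY
  req#23 t=16s (window 2): DENY
  req#24 t=16s (window 2): DENY
  req#25 t=17s (window 2): DENY

Allowed counts by window: 3 3 3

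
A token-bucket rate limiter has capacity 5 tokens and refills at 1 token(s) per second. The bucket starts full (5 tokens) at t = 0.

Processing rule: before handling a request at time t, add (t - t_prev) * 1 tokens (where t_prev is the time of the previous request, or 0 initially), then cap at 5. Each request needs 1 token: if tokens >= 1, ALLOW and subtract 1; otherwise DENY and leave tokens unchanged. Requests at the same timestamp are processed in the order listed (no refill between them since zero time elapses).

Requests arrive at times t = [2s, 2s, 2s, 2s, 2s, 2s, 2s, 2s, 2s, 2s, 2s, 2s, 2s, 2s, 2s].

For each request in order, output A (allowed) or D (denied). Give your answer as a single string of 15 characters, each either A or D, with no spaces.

Simulating step by step:
  req#1 t=2s: ALLOW
  req#2 t=2s: ALLOW
  req#3 t=2s: ALLOW
  req#4 t=2s: ALLOW
  req#5 t=2s: ALLOW
  req#6 t=2s: DENY
  req#7 t=2s: DENY
  req#8 t=2s: DENY
  req#9 t=2s: DENY
  req#10 t=2s: DENY
  req#11 t=2s: DENY
  req#12 t=2s: DENY
  req#13 t=2s: DENY
  req#14 t=2s: DENY
  req#15 t=2s: DENY

Answer: AAAAADDDDDDDDDD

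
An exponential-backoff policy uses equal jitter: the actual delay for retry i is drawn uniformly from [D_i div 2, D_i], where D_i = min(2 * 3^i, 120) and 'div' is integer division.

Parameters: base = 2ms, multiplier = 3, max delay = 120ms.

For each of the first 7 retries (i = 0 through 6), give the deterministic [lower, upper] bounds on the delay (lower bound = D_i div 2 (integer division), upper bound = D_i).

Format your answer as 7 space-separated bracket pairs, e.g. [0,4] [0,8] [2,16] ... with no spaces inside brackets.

Computing bounds per retry:
  i=0: D_i=min(2*3^0,120)=2, bounds=[1,2]
  i=1: D_i=min(2*3^1,120)=6, bounds=[3,6]
  i=2: D_i=min(2*3^2,120)=18, bounds=[9,18]
  i=3: D_i=min(2*3^3,120)=54, bounds=[27,54]
  i=4: D_i=min(2*3^4,120)=120, bounds=[60,120]
  i=5: D_i=min(2*3^5,120)=120, bounds=[60,120]
  i=6: D_i=min(2*3^6,120)=120, bounds=[60,120]

Answer: [1,2] [3,6] [9,18] [27,54] [60,120] [60,120] [60,120]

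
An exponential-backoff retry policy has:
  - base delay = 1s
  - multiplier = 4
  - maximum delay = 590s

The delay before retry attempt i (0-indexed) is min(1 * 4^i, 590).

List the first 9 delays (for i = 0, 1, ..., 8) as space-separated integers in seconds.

Computing each delay:
  i=0: min(1*4^0, 590) = 1
  i=1: min(1*4^1, 590) = 4
  i=2: min(1*4^2, 590) = 16
  i=3: min(1*4^3, 590) = 64
  i=4: min(1*4^4, 590) = 256
  i=5: min(1*4^5, 590) = 590
  i=6: min(1*4^6, 590) = 590
  i=7: min(1*4^7, 590) = 590
  i=8: min(1*4^8, 590) = 590

Answer: 1 4 16 64 256 590 590 590 590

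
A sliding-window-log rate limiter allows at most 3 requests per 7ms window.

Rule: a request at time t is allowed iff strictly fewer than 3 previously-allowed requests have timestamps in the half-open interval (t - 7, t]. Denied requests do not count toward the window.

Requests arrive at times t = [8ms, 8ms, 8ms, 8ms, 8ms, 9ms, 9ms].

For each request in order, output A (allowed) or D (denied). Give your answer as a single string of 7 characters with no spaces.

Tracking allowed requests in the window:
  req#1 t=8ms: ALLOW
  req#2 t=8ms: ALLOW
  req#3 t=8ms: ALLOW
  req#4 t=8ms: DENY
  req#5 t=8ms: DENY
  req#6 t=9ms: DENY
  req#7 t=9ms: DENY

Answer: AAADDDD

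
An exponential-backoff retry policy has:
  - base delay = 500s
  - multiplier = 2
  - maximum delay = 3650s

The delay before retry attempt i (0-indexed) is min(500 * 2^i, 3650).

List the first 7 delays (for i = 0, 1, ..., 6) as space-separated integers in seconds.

Computing each delay:
  i=0: min(500*2^0, 3650) = 500
  i=1: min(500*2^1, 3650) = 1000
  i=2: min(500*2^2, 3650) = 2000
  i=3: min(500*2^3, 3650) = 3650
  i=4: min(500*2^4, 3650) = 3650
  i=5: min(500*2^5, 3650) = 3650
  i=6: min(500*2^6, 3650) = 3650

Answer: 500 1000 2000 3650 3650 3650 3650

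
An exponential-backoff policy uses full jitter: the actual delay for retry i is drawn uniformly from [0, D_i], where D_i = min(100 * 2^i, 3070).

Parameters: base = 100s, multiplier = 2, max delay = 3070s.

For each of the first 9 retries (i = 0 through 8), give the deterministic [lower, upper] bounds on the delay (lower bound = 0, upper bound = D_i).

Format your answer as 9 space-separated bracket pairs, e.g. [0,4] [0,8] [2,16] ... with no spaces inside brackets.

Answer: [0,100] [0,200] [0,400] [0,800] [0,1600] [0,3070] [0,3070] [0,3070] [0,3070]

Derivation:
Computing bounds per retry:
  i=0: D_i=min(100*2^0,3070)=100, bounds=[0,100]
  i=1: D_i=min(100*2^1,3070)=200, bounds=[0,200]
  i=2: D_i=min(100*2^2,3070)=400, bounds=[0,400]
  i=3: D_i=min(100*2^3,3070)=800, bounds=[0,800]
  i=4: D_i=min(100*2^4,3070)=1600, bounds=[0,1600]
  i=5: D_i=min(100*2^5,3070)=3070, bounds=[0,3070]
  i=6: D_i=min(100*2^6,3070)=3070, bounds=[0,3070]
  i=7: D_i=min(100*2^7,3070)=3070, bounds=[0,3070]
  i=8: D_i=min(100*2^8,3070)=3070, bounds=[0,3070]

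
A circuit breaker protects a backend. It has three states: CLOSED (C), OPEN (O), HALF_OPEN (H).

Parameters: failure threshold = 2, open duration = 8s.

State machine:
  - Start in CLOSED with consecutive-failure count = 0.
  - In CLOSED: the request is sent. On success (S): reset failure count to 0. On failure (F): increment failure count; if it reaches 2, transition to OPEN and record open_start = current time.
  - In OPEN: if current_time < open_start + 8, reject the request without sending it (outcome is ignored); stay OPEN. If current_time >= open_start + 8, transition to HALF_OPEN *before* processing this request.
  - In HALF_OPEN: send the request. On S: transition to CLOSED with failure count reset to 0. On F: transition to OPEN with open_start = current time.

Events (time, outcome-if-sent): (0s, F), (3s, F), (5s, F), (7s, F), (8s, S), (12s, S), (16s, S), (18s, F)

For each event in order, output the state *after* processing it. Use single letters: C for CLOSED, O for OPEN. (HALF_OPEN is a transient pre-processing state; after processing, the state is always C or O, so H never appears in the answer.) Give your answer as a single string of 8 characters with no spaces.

State after each event:
  event#1 t=0s outcome=F: state=CLOSED
  event#2 t=3s outcome=F: state=OPEN
  event#3 t=5s outcome=F: state=OPEN
  event#4 t=7s outcome=F: state=OPEN
  event#5 t=8s outcome=S: state=OPEN
  event#6 t=12s outcome=S: state=CLOSED
  event#7 t=16s outcome=S: state=CLOSED
  event#8 t=18s outcome=F: state=CLOSED

Answer: COOOOCCC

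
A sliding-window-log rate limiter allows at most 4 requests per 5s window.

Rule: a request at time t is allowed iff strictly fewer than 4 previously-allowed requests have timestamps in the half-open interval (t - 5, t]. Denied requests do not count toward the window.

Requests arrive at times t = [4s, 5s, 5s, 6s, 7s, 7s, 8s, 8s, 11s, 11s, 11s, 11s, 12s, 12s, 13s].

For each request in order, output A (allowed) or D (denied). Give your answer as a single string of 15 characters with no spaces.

Tracking allowed requests in the window:
  req#1 t=4s: ALLOW
  req#2 t=5s: ALLOW
  req#3 t=5s: ALLOW
  req#4 t=6s: ALLOW
  req#5 t=7s: DENY
  req#6 t=7s: DENY
  req#7 t=8s: DENY
  req#8 t=8s: DENY
  req#9 t=11s: ALLOW
  req#10 t=11s: ALLOW
  req#11 t=11s: ALLOW
  req#12 t=11s: ALLOW
  req#13 t=12s: DENY
  req#14 t=12s: DENY
  req#15 t=13s: DENY

Answer: AAAADDDDAAAADDD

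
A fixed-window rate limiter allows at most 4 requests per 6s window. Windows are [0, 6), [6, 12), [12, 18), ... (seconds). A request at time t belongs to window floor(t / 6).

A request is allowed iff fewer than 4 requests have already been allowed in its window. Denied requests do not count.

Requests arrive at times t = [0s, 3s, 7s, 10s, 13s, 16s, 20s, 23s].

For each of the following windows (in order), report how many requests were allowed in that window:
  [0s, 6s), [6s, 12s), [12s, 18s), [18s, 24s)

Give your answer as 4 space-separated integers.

Answer: 2 2 2 2

Derivation:
Processing requests:
  req#1 t=0s (window 0): ALLOW
  req#2 t=3s (window 0): ALLOW
  req#3 t=7s (window 1): ALLOW
  req#4 t=10s (window 1): ALLOW
  req#5 t=13s (window 2): ALLOW
  req#6 t=16s (window 2): ALLOW
  req#7 t=20s (window 3): ALLOW
  req#8 t=23s (window 3): ALLOW

Allowed counts by window: 2 2 2 2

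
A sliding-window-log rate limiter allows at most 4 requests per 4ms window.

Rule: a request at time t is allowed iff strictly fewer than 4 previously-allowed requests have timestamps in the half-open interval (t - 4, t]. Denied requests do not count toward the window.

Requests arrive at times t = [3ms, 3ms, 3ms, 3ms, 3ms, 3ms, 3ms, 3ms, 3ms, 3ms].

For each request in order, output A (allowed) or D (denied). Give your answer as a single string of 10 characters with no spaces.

Tracking allowed requests in the window:
  req#1 t=3ms: ALLOW
  req#2 t=3ms: ALLOW
  req#3 t=3ms: ALLOW
  req#4 t=3ms: ALLOW
  req#5 t=3ms: DENY
  req#6 t=3ms: DENY
  req#7 t=3ms: DENY
  req#8 t=3ms: DENY
  req#9 t=3ms: DENY
  req#10 t=3ms: DENY

Answer: AAAADDDDDD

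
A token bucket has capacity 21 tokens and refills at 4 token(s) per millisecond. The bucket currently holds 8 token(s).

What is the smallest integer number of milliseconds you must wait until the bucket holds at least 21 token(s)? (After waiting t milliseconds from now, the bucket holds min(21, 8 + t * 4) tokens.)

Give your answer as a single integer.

Answer: 4

Derivation:
Need 8 + t * 4 >= 21, so t >= 13/4.
Smallest integer t = ceil(13/4) = 4.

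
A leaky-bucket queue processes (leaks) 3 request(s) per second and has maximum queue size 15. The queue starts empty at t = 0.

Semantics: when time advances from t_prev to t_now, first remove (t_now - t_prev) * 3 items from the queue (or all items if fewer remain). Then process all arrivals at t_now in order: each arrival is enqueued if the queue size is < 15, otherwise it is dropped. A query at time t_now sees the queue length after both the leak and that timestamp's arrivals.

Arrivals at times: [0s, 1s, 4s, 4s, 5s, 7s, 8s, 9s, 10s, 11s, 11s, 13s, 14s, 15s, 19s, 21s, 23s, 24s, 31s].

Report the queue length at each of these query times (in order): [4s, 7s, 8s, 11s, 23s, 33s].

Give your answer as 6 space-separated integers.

Answer: 2 1 1 2 1 0

Derivation:
Queue lengths at query times:
  query t=4s: backlog = 2
  query t=7s: backlog = 1
  query t=8s: backlog = 1
  query t=11s: backlog = 2
  query t=23s: backlog = 1
  query t=33s: backlog = 0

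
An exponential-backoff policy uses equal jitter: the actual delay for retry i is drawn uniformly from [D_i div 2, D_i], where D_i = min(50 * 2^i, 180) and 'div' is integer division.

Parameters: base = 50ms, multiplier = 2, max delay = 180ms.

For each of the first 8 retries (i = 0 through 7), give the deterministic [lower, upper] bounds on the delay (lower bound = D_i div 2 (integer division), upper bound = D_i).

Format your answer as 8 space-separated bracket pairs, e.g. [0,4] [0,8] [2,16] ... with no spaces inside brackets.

Answer: [25,50] [50,100] [90,180] [90,180] [90,180] [90,180] [90,180] [90,180]

Derivation:
Computing bounds per retry:
  i=0: D_i=min(50*2^0,180)=50, bounds=[25,50]
  i=1: D_i=min(50*2^1,180)=100, bounds=[50,100]
  i=2: D_i=min(50*2^2,180)=180, bounds=[90,180]
  i=3: D_i=min(50*2^3,180)=180, bounds=[90,180]
  i=4: D_i=min(50*2^4,180)=180, bounds=[90,180]
  i=5: D_i=min(50*2^5,180)=180, bounds=[90,180]
  i=6: D_i=min(50*2^6,180)=180, bounds=[90,180]
  i=7: D_i=min(50*2^7,180)=180, bounds=[90,180]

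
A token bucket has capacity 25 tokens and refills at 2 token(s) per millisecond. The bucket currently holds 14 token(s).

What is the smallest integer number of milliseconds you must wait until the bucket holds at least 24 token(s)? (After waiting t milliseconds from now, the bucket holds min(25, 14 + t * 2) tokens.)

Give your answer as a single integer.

Answer: 5

Derivation:
Need 14 + t * 2 >= 24, so t >= 10/2.
Smallest integer t = ceil(10/2) = 5.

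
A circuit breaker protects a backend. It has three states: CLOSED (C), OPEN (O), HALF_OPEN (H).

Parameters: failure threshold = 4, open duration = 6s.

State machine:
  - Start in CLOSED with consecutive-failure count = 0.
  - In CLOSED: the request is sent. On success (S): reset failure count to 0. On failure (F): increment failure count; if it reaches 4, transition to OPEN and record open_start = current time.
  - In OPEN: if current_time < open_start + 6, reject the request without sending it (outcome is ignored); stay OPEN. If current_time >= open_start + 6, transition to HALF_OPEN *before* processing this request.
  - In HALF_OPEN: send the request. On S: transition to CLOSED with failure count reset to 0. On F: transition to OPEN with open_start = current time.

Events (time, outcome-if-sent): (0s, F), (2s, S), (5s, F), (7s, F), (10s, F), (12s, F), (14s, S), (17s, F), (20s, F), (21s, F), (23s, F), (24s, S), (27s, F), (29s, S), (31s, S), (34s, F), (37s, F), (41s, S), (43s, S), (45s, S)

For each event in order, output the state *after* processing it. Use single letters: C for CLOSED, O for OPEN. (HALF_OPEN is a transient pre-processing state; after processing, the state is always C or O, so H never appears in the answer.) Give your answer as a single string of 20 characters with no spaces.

State after each event:
  event#1 t=0s outcome=F: state=CLOSED
  event#2 t=2s outcome=S: state=CLOSED
  event#3 t=5s outcome=F: state=CLOSED
  event#4 t=7s outcome=F: state=CLOSED
  event#5 t=10s outcome=F: state=CLOSED
  event#6 t=12s outcome=F: state=OPEN
  event#7 t=14s outcome=S: state=OPEN
  event#8 t=17s outcome=F: state=OPEN
  event#9 t=20s outcome=F: state=OPEN
  event#10 t=21s outcome=F: state=OPEN
  event#11 t=23s outcome=F: state=OPEN
  event#12 t=24s outcome=S: state=OPEN
  event#13 t=27s outcome=F: state=OPEN
  event#14 t=29s outcome=S: state=OPEN
  event#15 t=31s outcome=S: state=OPEN
  event#16 t=34s outcome=F: state=OPEN
  event#17 t=37s outcome=F: state=OPEN
  event#18 t=41s outcome=S: state=CLOSED
  event#19 t=43s outcome=S: state=CLOSED
  event#20 t=45s outcome=S: state=CLOSED

Answer: CCCCCOOOOOOOOOOOOCCC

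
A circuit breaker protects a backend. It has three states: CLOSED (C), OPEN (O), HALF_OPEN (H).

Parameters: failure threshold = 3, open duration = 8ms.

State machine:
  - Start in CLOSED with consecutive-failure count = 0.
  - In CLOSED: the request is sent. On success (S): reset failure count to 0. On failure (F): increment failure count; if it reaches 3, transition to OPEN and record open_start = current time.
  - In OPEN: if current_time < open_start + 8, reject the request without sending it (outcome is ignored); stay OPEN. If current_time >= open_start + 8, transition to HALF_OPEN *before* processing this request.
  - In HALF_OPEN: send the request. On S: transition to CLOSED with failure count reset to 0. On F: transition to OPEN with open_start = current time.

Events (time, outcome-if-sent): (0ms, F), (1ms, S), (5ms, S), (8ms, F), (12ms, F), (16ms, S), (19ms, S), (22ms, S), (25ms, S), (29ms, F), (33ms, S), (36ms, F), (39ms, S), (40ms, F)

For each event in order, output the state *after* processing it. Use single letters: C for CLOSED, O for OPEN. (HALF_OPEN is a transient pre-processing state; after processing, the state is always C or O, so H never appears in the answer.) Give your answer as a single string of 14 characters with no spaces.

State after each event:
  event#1 t=0ms outcome=F: state=CLOSED
  event#2 t=1ms outcome=S: state=CLOSED
  event#3 t=5ms outcome=S: state=CLOSED
  event#4 t=8ms outcome=F: state=CLOSED
  event#5 t=12ms outcome=F: state=CLOSED
  event#6 t=16ms outcome=S: state=CLOSED
  event#7 t=19ms outcome=S: state=CLOSED
  event#8 t=22ms outcome=S: state=CLOSED
  event#9 t=25ms outcome=S: state=CLOSED
  event#10 t=29ms outcome=F: state=CLOSED
  event#11 t=33ms outcome=S: state=CLOSED
  event#12 t=36ms outcome=F: state=CLOSED
  event#13 t=39ms outcome=S: state=CLOSED
  event#14 t=40ms outcome=F: state=CLOSED

Answer: CCCCCCCCCCCCCC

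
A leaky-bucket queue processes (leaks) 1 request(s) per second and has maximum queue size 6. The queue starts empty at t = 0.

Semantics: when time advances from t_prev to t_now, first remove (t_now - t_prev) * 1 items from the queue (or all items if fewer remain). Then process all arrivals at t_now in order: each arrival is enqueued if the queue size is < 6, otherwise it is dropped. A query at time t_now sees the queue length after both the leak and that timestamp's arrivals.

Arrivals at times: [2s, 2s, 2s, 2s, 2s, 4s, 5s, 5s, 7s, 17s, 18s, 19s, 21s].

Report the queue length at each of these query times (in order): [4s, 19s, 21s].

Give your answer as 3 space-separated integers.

Queue lengths at query times:
  query t=4s: backlog = 4
  query t=19s: backlog = 1
  query t=21s: backlog = 1

Answer: 4 1 1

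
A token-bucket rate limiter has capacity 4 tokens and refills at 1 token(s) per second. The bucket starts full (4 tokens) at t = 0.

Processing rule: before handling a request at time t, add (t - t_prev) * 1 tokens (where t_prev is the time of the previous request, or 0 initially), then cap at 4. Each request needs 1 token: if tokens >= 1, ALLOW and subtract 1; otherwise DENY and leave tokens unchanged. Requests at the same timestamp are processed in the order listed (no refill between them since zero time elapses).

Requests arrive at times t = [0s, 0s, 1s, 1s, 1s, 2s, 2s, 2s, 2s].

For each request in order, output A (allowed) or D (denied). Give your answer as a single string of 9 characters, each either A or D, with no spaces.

Simulating step by step:
  req#1 t=0s: ALLOW
  req#2 t=0s: ALLOW
  req#3 t=1s: ALLOW
  req#4 t=1s: ALLOW
  req#5 t=1s: ALLOW
  req#6 t=2s: ALLOW
  req#7 t=2s: DENY
  req#8 t=2s: DENY
  req#9 t=2s: DENY

Answer: AAAAAADDD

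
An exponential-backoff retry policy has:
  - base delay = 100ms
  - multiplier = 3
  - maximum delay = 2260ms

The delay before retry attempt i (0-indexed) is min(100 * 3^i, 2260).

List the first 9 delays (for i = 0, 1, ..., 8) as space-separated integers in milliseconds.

Answer: 100 300 900 2260 2260 2260 2260 2260 2260

Derivation:
Computing each delay:
  i=0: min(100*3^0, 2260) = 100
  i=1: min(100*3^1, 2260) = 300
  i=2: min(100*3^2, 2260) = 900
  i=3: min(100*3^3, 2260) = 2260
  i=4: min(100*3^4, 2260) = 2260
  i=5: min(100*3^5, 2260) = 2260
  i=6: min(100*3^6, 2260) = 2260
  i=7: min(100*3^7, 2260) = 2260
  i=8: min(100*3^8, 2260) = 2260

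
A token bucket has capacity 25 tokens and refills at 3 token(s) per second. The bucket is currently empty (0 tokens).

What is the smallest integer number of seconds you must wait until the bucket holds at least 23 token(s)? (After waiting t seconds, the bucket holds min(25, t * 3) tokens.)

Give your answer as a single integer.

Answer: 8

Derivation:
Need t * 3 >= 23, so t >= 23/3.
Smallest integer t = ceil(23/3) = 8.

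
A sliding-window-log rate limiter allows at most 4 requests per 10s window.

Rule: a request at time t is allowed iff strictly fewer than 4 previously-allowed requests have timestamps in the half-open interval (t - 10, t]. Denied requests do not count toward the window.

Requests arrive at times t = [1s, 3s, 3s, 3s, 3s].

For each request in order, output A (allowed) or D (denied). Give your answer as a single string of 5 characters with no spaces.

Answer: AAAAD

Derivation:
Tracking allowed requests in the window:
  req#1 t=1s: ALLOW
  req#2 t=3s: ALLOW
  req#3 t=3s: ALLOW
  req#4 t=3s: ALLOW
  req#5 t=3s: DENY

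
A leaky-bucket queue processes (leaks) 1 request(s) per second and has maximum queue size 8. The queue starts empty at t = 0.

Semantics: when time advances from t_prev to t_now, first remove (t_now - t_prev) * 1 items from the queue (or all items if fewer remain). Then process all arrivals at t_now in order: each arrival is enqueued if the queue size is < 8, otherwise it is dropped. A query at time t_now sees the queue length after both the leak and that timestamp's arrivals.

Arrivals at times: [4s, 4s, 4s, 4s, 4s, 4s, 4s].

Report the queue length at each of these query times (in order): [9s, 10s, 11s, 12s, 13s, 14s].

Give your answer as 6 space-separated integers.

Answer: 2 1 0 0 0 0

Derivation:
Queue lengths at query times:
  query t=9s: backlog = 2
  query t=10s: backlog = 1
  query t=11s: backlog = 0
  query t=12s: backlog = 0
  query t=13s: backlog = 0
  query t=14s: backlog = 0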